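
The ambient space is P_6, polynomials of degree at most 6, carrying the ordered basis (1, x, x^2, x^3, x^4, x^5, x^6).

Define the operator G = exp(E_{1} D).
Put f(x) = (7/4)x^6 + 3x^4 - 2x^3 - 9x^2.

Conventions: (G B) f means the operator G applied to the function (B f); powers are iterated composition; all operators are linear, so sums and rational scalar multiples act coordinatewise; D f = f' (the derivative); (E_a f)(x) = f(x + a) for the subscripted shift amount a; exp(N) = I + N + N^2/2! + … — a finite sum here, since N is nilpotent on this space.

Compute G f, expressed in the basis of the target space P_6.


order-1 term: (21/2)x^5 + (105/2)x^4 + 117x^3 + 135x^2 + (117/2)x - 3/2
order-2 term: (105/4)x^4 + 210x^3 + 648x^2 + 906x + 471
order-3 term: 35x^3 + 315x^2 + 957x + 979
order-4 term: (105/4)x^2 + 210x + 423
order-5 term: (21/2)x + 105/2
order-6 term: 7/4
the series for exp(E_{1} D) f terminates at order 6
exp(E_{1} D) f = (7/4)x^6 + (21/2)x^5 + (327/4)x^4 + 360x^3 + (4461/4)x^2 + 2142x + 7703/4

the result is g(x) = (7/4)x^6 + (21/2)x^5 + (327/4)x^4 + 360x^3 + (4461/4)x^2 + 2142x + 7703/4


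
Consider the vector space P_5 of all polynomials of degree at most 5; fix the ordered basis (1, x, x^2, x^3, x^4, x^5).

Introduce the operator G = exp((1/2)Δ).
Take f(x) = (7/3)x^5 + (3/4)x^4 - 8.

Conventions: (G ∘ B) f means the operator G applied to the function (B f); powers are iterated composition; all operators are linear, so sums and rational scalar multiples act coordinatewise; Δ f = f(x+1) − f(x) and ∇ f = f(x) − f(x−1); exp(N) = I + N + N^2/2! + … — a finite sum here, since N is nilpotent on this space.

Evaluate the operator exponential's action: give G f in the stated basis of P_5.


the image equals g(x) = (7/3)x^5 + (79/12)x^4 + 19x^3 + (851/24)x^2 + (1913/48)x + 2503/192

order-1 term: (35/6)x^4 + (79/6)x^3 + (167/12)x^2 + (22/3)x + 37/24
order-2 term: (35/6)x^3 + (149/8)x^2 + (68/3)x + 161/16
order-3 term: (35/12)x^2 + (73/8)x + 377/48
order-4 term: (35/48)x + 289/192
order-5 term: 7/96
the series for exp((1/2)Δ) f terminates at order 5
exp((1/2)Δ) f = (7/3)x^5 + (79/12)x^4 + 19x^3 + (851/24)x^2 + (1913/48)x + 2503/192


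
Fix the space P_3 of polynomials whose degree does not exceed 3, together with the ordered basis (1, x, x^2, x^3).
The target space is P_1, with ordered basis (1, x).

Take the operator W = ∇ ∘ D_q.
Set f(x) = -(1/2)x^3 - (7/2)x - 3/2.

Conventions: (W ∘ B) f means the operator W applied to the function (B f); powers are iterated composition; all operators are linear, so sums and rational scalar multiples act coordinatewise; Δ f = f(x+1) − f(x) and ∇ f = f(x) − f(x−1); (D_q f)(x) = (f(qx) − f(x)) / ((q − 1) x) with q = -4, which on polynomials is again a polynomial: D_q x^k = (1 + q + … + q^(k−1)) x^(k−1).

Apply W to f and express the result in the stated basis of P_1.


D_q f = -(13/2)x^2 - 7/2
∇ D_q f = -13x + 13/2

g(x) = -13x + 13/2


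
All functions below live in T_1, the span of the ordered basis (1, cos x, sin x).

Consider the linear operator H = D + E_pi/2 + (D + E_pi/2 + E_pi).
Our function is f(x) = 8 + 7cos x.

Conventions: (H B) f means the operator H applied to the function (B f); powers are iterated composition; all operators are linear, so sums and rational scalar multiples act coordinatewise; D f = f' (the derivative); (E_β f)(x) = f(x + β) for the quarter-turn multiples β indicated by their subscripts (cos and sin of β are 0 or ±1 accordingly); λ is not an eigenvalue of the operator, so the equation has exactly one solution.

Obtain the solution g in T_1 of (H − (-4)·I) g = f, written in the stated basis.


write g with unknown coordinates in the stated basis and equate coefficients in (H − (-4)·I) g = f
solving from the highest basis element down gives g = 8/7 + (21/25)cos x + (28/25)sin x
check: H g = 24/7 + (91/25)cos x - (112/25)sin x
so H g − (-4)·g = 8 + 7cos x = f ✓

the image equals g(x) = 8/7 + (21/25)cos x + (28/25)sin x


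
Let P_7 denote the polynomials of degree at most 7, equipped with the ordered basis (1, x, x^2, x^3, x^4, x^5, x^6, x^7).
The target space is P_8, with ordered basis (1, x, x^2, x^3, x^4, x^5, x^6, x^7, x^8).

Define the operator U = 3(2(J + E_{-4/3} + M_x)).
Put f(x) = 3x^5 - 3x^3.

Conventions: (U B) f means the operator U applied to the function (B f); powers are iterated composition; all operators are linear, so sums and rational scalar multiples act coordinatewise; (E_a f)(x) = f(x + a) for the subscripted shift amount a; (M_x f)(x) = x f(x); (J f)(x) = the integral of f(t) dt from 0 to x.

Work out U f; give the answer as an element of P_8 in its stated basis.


J f = (1/2)x^6 - (3/4)x^4
E_{-4/3} f = 3x^5 - 20x^4 + (151/3)x^3 - (532/9)x^2 + (848/27)x - 448/81
M_x f = 3x^6 - 3x^4
(J + E_{-4/3} + M_x) f = (7/2)x^6 + 3x^5 - (95/4)x^4 + (151/3)x^3 - (532/9)x^2 + (848/27)x - 448/81
(2(J + E_{-4/3} + M_x)) f = 7x^6 + 6x^5 - (95/2)x^4 + (302/3)x^3 - (1064/9)x^2 + (1696/27)x - 896/81
(3(2(J + E_{-4/3} + M_x))) f = 21x^6 + 18x^5 - (285/2)x^4 + 302x^3 - (1064/3)x^2 + (1696/9)x - 896/27

the image equals g(x) = 21x^6 + 18x^5 - (285/2)x^4 + 302x^3 - (1064/3)x^2 + (1696/9)x - 896/27


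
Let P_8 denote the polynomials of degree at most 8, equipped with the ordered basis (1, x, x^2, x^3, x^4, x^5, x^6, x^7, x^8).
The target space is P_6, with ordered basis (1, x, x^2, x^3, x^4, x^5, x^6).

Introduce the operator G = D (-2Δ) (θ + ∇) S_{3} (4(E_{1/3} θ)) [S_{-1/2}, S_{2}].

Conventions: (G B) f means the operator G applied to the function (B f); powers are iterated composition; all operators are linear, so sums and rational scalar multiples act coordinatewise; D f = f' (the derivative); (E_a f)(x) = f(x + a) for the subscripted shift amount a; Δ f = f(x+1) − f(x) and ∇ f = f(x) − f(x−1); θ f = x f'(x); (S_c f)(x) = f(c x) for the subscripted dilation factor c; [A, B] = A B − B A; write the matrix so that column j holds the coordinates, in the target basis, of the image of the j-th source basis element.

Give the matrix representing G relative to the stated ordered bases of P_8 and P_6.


the matrix is [[0, 0, 0, 0, 0, 0, 0, 0, 0]; [0, 0, 0, 0, 0, 0, 0, 0, 0]; [0, 0, 0, 0, 0, 0, 0, 0, 0]; [0, 0, 0, 0, 0, 0, 0, 0, 0]; [0, 0, 0, 0, 0, 0, 0, 0, 0]; [0, 0, 0, 0, 0, 0, 0, 0, 0]; [0, 0, 0, 0, 0, 0, 0, 0, 0]] (rows listed top to bottom)

image of 1: 0
image of x: 0
image of x^2: 0
image of x^3: 0
image of x^4: 0
image of x^5: 0
image of x^6: 0
image of x^7: 0
image of x^8: 0
each image's coordinates form column j of the matrix


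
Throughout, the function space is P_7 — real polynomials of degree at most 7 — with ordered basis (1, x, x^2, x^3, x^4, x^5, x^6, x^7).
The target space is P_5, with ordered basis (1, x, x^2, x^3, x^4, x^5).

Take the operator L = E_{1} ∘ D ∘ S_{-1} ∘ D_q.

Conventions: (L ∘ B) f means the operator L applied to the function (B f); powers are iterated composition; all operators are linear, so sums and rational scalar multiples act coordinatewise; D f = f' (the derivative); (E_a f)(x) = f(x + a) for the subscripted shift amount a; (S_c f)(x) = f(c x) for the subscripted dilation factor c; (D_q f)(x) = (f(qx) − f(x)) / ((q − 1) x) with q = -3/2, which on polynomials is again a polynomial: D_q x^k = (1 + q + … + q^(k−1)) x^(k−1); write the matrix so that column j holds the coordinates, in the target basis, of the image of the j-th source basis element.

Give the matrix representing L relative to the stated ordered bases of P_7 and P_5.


the matrix is [[0, 0, 1/2, 7/2, 39/8, 55/4, 665/32, 1389/32]; [0, 0, 0, 7/2, 39/4, 165/4, 665/8, 6945/32]; [0, 0, 0, 0, 39/8, 165/4, 1995/16, 6945/16]; [0, 0, 0, 0, 0, 55/4, 665/8, 6945/16]; [0, 0, 0, 0, 0, 0, 665/32, 6945/32]; [0, 0, 0, 0, 0, 0, 0, 1389/32]] (rows listed top to bottom)

image of 1: 0
image of x: 0
image of x^2: 1/2
image of x^3: (7/2)x + 7/2
image of x^4: (39/8)x^2 + (39/4)x + 39/8
image of x^5: (55/4)x^3 + (165/4)x^2 + (165/4)x + 55/4
image of x^6: (665/32)x^4 + (665/8)x^3 + (1995/16)x^2 + (665/8)x + 665/32
image of x^7: (1389/32)x^5 + (6945/32)x^4 + (6945/16)x^3 + (6945/16)x^2 + (6945/32)x + 1389/32
each image's coordinates form column j of the matrix


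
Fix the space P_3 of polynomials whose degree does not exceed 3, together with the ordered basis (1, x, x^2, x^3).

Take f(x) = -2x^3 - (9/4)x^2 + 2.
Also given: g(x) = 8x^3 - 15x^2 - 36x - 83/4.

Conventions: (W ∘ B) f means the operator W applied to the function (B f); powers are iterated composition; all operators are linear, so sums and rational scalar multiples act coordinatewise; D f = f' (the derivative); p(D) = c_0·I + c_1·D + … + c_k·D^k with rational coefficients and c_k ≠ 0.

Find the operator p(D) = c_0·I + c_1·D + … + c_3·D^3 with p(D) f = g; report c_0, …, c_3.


p(D) = -4·I + 4·D + (3/2)·D^2 + (1/2)·D^3, i.e. c_0 = -4, c_1 = 4, c_2 = 3/2, c_3 = 1/2

D^0 f = -2x^3 - (9/4)x^2 + 2
D^1 f = -6x^2 - (9/2)x
D^2 f = -12x - 9/2
D^3 f = -12
matching coefficients of g against c_0 f + c_1 Df + … from the top degree down determines the c_i
solution: c_0 = -4, c_1 = 4, c_2 = 3/2, c_3 = 1/2


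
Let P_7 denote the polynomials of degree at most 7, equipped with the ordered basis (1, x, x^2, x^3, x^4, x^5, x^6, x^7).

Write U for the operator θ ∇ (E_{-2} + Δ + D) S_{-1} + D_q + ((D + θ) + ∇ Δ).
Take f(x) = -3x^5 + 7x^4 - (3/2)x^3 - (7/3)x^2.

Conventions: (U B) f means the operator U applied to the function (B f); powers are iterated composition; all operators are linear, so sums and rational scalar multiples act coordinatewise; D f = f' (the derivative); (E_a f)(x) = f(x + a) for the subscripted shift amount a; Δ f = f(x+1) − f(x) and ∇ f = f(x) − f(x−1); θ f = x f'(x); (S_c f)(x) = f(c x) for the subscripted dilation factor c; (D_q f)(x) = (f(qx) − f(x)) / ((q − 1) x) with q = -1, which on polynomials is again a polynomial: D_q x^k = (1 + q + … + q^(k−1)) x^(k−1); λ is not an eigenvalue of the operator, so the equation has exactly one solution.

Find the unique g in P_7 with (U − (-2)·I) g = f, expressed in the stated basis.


g(x) = -(3/7)x^5 + (1/6)x^4 + (145/42)x^3 - (232/7)x^2 + (9305/126)x - 2575/63

write g with unknown coordinates in the stated basis and equate coefficients in (U − (-2)·I) g = f
solving from the highest basis element down gives g = -(3/7)x^5 + (1/6)x^4 + (145/42)x^3 - (232/7)x^2 + (9305/126)x - 2575/63
check: U g = -(15/7)x^5 + (20/3)x^4 - (353/42)x^3 + (1343/21)x^2 - (9305/63)x + 5150/63
so U g − (-2)·g = -3x^5 + 7x^4 - (3/2)x^3 - (7/3)x^2 = f ✓


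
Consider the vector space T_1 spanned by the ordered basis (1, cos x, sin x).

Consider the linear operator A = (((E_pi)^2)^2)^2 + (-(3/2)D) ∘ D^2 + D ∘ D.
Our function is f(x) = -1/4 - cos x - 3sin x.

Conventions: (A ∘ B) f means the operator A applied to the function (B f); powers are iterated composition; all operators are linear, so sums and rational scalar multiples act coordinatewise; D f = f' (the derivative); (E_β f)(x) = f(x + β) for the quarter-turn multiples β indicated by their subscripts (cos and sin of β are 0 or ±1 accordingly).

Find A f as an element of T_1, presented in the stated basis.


E_pi f = -1/4 + cos x + 3sin x
E_pi E_pi f = -1/4 - cos x - 3sin x
E_pi (E_pi)^2 f = -1/4 + cos x + 3sin x
E_pi E_pi (E_pi)^2 f = -1/4 - cos x - 3sin x
E_pi ((E_pi)^2)^2 f = -1/4 + cos x + 3sin x
E_pi E_pi ((E_pi)^2)^2 f = -1/4 - cos x - 3sin x
E_pi (E_pi)^2 ((E_pi)^2)^2 f = -1/4 + cos x + 3sin x
E_pi E_pi (E_pi)^2 ((E_pi)^2)^2 f = -1/4 - cos x - 3sin x
D f = -3cos x + sin x
D D f = cos x + 3sin x
D D^2 f = 3cos x - sin x
(-(3/2)D) D^2 f = -(9/2)cos x + (3/2)sin x
D f = -3cos x + sin x
D D f = cos x + 3sin x
((((E_pi)^2)^2)^2 + (-(3/2)D) ∘ D^2 + D ∘ D) f = -1/4 - (9/2)cos x + (3/2)sin x

the result is g(x) = -1/4 - (9/2)cos x + (3/2)sin x


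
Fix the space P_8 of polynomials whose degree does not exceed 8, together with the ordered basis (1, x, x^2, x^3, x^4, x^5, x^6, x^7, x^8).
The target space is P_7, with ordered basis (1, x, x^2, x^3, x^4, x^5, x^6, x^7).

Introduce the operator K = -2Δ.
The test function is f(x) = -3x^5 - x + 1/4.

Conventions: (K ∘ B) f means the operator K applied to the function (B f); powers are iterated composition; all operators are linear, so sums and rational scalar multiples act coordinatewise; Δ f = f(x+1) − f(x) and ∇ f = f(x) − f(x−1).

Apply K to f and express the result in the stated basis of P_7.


Δ f = -15x^4 - 30x^3 - 30x^2 - 15x - 4
(-2Δ) f = 30x^4 + 60x^3 + 60x^2 + 30x + 8

g(x) = 30x^4 + 60x^3 + 60x^2 + 30x + 8


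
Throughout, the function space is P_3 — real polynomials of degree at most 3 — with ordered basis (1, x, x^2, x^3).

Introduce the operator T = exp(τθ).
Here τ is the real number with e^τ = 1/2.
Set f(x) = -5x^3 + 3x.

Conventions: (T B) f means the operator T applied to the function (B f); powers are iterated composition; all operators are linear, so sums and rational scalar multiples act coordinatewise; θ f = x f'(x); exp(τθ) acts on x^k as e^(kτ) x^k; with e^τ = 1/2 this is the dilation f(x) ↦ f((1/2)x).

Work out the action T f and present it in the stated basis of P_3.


exp(τθ) x^k = e^(kτ) x^k; with e^τ = 1/2 this sends x^k to (1/2)^k x^k
x ↦ 1/2 x
x^3 ↦ 1/8 x^3
applying this coordinatewise to f: exp(τθ) f = -(5/8)x^3 + (3/2)x

g(x) = -(5/8)x^3 + (3/2)x


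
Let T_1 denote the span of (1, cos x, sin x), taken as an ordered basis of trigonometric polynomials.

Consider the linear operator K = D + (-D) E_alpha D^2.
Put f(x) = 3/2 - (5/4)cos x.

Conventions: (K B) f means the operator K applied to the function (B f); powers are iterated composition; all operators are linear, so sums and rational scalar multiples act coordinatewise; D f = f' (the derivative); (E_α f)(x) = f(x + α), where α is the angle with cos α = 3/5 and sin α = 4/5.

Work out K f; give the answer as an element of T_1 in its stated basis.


D f = (5/4)sin x
D f = (5/4)sin x
D D f = (5/4)cos x
E_alpha D^2 f = (3/4)cos x - sin x
D E_alpha D^2 f = -cos x - (3/4)sin x
(-D) E_alpha D^2 f = cos x + (3/4)sin x
(D + (-D) E_alpha D^2) f = cos x + 2sin x

the result is g(x) = cos x + 2sin x


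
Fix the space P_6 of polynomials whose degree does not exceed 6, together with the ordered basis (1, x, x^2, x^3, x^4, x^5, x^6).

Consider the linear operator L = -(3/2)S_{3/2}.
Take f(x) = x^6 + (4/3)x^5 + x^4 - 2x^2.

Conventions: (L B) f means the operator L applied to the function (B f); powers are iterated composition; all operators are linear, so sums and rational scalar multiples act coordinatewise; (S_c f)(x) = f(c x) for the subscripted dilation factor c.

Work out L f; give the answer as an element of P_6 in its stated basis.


S_{3/2} f = (729/64)x^6 + (81/8)x^5 + (81/16)x^4 - (9/2)x^2
(-(3/2)S_{3/2}) f = -(2187/128)x^6 - (243/16)x^5 - (243/32)x^4 + (27/4)x^2

the result is g(x) = -(2187/128)x^6 - (243/16)x^5 - (243/32)x^4 + (27/4)x^2


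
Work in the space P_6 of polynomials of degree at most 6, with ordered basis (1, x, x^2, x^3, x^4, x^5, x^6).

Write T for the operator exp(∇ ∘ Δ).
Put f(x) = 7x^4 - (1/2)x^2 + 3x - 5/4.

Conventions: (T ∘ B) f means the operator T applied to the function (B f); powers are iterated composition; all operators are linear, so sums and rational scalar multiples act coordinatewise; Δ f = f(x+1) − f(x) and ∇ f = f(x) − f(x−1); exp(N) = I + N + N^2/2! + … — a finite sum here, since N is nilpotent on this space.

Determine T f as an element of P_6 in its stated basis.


order-1 term: 84x^2 + 13
order-2 term: 84
the series for exp(∇ ∘ Δ) f terminates at order 2
exp(∇ ∘ Δ) f = 7x^4 + (167/2)x^2 + 3x + 383/4

g(x) = 7x^4 + (167/2)x^2 + 3x + 383/4


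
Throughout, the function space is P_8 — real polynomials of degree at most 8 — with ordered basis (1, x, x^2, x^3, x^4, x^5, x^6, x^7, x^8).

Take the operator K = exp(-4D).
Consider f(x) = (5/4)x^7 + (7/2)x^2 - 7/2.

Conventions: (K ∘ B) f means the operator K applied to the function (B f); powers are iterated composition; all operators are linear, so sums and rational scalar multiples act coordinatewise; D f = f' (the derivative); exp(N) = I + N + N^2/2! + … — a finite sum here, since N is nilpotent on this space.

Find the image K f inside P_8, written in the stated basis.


order-1 term: -35x^6 - 28x
order-2 term: 420x^5 + 56
order-3 term: -2800x^4
order-4 term: 11200x^3
order-5 term: -26880x^2
order-6 term: 35840x
order-7 term: -20480
the series for exp(-4D) f terminates at order 7
exp(-4D) f = (5/4)x^7 - 35x^6 + 420x^5 - 2800x^4 + 11200x^3 - (53753/2)x^2 + 35812x - 40855/2

g(x) = (5/4)x^7 - 35x^6 + 420x^5 - 2800x^4 + 11200x^3 - (53753/2)x^2 + 35812x - 40855/2


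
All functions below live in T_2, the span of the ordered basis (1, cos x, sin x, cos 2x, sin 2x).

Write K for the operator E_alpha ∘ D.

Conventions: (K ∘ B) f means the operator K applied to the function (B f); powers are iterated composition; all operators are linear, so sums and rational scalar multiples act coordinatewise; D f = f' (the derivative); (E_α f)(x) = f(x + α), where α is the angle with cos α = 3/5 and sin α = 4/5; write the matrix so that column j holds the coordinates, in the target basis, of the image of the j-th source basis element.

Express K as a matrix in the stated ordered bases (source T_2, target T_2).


image of 1: 0
image of cos x: -(4/5)cos x - (3/5)sin x
image of sin x: (3/5)cos x - (4/5)sin x
image of cos 2x: -(48/25)cos 2x + (14/25)sin 2x
image of sin 2x: -(14/25)cos 2x - (48/25)sin 2x
each image's coordinates form column j of the matrix

the matrix is [[0, 0, 0, 0, 0]; [0, -4/5, 3/5, 0, 0]; [0, -3/5, -4/5, 0, 0]; [0, 0, 0, -48/25, -14/25]; [0, 0, 0, 14/25, -48/25]] (rows listed top to bottom)


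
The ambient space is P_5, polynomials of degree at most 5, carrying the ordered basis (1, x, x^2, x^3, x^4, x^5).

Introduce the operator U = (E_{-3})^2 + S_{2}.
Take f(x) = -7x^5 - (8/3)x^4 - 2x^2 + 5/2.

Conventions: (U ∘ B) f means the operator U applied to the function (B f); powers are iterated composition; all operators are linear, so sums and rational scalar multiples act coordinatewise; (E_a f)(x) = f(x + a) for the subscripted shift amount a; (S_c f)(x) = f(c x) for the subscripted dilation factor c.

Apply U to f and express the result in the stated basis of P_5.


E_{-3} f = -7x^5 + (307/3)x^4 - 598x^3 + 1744x^2 - 2535x + 2939/2
E_{-3} E_{-3} f = -7x^5 + (622/3)x^4 - 2456x^3 + 14542x^2 - 43032x + 101813/2
S_{2} f = -224x^5 - (128/3)x^4 - 8x^2 + 5/2
((E_{-3})^2 + S_{2}) f = -231x^5 + (494/3)x^4 - 2456x^3 + 14534x^2 - 43032x + 50909

the image equals g(x) = -231x^5 + (494/3)x^4 - 2456x^3 + 14534x^2 - 43032x + 50909


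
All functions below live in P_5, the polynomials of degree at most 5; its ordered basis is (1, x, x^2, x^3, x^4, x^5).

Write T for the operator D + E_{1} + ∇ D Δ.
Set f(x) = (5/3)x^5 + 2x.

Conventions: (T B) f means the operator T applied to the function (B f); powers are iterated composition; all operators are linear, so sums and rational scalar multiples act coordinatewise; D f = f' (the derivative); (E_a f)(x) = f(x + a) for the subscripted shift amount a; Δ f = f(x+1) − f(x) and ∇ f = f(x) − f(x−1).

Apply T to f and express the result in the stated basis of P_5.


the result is g(x) = (5/3)x^5 + (50/3)x^4 + (50/3)x^3 + (350/3)x^2 + (31/3)x + 67/3

D f = (25/3)x^4 + 2
E_{1} f = (5/3)x^5 + (25/3)x^4 + (50/3)x^3 + (50/3)x^2 + (31/3)x + 11/3
Δ f = (25/3)x^4 + (50/3)x^3 + (50/3)x^2 + (25/3)x + 11/3
D Δ f = (100/3)x^3 + 50x^2 + (100/3)x + 25/3
∇ D Δ f = 100x^2 + 50/3
(D + E_{1} + ∇ D Δ) f = (5/3)x^5 + (50/3)x^4 + (50/3)x^3 + (350/3)x^2 + (31/3)x + 67/3


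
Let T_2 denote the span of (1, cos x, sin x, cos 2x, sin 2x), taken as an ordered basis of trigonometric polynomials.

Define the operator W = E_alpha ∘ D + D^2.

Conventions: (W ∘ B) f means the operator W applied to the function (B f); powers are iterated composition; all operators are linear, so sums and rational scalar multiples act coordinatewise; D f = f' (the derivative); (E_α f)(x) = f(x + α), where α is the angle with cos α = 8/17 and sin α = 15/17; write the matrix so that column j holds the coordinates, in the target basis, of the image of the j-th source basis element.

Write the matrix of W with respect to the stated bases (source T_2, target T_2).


the matrix is [[0, 0, 0, 0, 0]; [0, -32/17, 8/17, 0, 0]; [0, -8/17, -32/17, 0, 0]; [0, 0, 0, -1636/289, -322/289]; [0, 0, 0, 322/289, -1636/289]] (rows listed top to bottom)

image of 1: 0
image of cos x: -(32/17)cos x - (8/17)sin x
image of sin x: (8/17)cos x - (32/17)sin x
image of cos 2x: -(1636/289)cos 2x + (322/289)sin 2x
image of sin 2x: -(322/289)cos 2x - (1636/289)sin 2x
each image's coordinates form column j of the matrix


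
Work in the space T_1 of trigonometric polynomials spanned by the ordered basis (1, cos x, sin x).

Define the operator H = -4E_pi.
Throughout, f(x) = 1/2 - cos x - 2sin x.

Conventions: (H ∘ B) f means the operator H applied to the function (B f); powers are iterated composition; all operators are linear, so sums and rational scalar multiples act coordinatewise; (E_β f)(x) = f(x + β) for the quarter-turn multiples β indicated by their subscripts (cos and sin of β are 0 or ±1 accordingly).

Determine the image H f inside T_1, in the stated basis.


the image equals g(x) = -2 - 4cos x - 8sin x

E_pi f = 1/2 + cos x + 2sin x
(-4E_pi) f = -2 - 4cos x - 8sin x


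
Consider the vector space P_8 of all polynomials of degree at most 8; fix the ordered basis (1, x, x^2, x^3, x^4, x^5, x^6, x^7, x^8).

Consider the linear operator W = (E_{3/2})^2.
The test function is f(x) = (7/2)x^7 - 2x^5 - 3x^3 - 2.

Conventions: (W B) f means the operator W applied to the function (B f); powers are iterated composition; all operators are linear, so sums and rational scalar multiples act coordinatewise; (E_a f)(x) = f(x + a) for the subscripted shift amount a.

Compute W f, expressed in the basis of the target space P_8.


E_{3/2} f = (7/2)x^7 + (147/4)x^6 + (1307/8)x^5 + (6375/16)x^4 + (18309/32)x^3 + (30537/64)x^2 + (26649/128)x + 8317/256
E_{3/2} E_{3/2} f = (7/2)x^7 + (147/2)x^6 + (1319/2)x^5 + (6555/2)x^4 + (19479/2)x^3 + (34587/2)x^2 + (33939/2)x + 14171/2

g(x) = (7/2)x^7 + (147/2)x^6 + (1319/2)x^5 + (6555/2)x^4 + (19479/2)x^3 + (34587/2)x^2 + (33939/2)x + 14171/2


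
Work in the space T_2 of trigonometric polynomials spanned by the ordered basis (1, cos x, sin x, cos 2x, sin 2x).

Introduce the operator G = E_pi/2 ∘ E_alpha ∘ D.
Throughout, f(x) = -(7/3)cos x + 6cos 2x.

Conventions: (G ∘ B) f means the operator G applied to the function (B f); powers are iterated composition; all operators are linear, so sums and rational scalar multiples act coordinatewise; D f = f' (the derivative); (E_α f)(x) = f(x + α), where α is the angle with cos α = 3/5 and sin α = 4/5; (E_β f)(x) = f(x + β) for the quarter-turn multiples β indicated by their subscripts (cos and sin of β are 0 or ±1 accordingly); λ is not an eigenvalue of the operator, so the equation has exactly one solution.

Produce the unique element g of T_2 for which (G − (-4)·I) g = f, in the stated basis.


write g with unknown coordinates in the stated basis and equate coefficients in (G − (-4)·I) g = f
solving from the highest basis element down gives g = -(119/183)cos x + (28/183)sin x + (222/221)cos 2x + (21/221)sin 2x
check: G g = (49/183)cos x - (112/183)sin x + (438/221)cos 2x - (84/221)sin 2x
so G g − (-4)·g = -(7/3)cos x + 6cos 2x = f ✓

the image equals g(x) = -(119/183)cos x + (28/183)sin x + (222/221)cos 2x + (21/221)sin 2x


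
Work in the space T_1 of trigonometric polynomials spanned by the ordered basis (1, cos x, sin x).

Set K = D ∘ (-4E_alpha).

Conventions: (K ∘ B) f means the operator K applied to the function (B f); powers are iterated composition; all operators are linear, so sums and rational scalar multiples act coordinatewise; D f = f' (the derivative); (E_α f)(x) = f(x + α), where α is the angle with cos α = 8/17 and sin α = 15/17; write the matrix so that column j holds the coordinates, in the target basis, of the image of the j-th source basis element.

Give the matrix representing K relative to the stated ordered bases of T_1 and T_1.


image of 1: 0
image of cos x: (60/17)cos x + (32/17)sin x
image of sin x: -(32/17)cos x + (60/17)sin x
each image's coordinates form column j of the matrix

the matrix is [[0, 0, 0]; [0, 60/17, -32/17]; [0, 32/17, 60/17]] (rows listed top to bottom)


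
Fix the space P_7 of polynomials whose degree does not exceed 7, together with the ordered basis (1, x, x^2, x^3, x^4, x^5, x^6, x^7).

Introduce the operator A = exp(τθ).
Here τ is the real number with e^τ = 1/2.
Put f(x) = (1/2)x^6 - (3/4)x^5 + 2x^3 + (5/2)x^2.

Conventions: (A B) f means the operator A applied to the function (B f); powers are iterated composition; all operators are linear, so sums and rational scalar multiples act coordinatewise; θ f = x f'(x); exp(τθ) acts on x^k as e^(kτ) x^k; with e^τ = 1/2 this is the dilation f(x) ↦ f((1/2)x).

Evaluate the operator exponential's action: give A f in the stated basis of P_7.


g(x) = (1/128)x^6 - (3/128)x^5 + (1/4)x^3 + (5/8)x^2

exp(τθ) x^k = e^(kτ) x^k; with e^τ = 1/2 this sends x^k to (1/2)^k x^k
x^2 ↦ 1/4 x^2
x^3 ↦ 1/8 x^3
x^5 ↦ 1/32 x^5
x^6 ↦ 1/64 x^6
applying this coordinatewise to f: exp(τθ) f = (1/128)x^6 - (3/128)x^5 + (1/4)x^3 + (5/8)x^2


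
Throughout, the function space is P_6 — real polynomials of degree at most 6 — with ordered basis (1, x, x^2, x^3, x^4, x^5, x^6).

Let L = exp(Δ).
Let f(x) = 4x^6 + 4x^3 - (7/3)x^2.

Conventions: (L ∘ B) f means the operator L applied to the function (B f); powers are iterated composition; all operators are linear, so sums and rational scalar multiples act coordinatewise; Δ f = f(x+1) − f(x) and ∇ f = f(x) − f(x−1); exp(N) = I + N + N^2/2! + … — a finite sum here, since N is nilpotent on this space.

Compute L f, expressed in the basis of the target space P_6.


the image equals g(x) = 4x^6 + 24x^5 + 120x^4 + 404x^3 + (2729/3)x^2 + (3802/3)x + 2482/3

order-1 term: 24x^5 + 60x^4 + 80x^3 + 72x^2 + (94/3)x + 17/3
order-2 term: 60x^4 + 240x^3 + 420x^2 + 372x + 401/3
order-3 term: 80x^3 + 360x^2 + 600x + 364
order-4 term: 60x^2 + 240x + 260
order-5 term: 24x + 60
order-6 term: 4
the series for exp(Δ) f terminates at order 6
exp(Δ) f = 4x^6 + 24x^5 + 120x^4 + 404x^3 + (2729/3)x^2 + (3802/3)x + 2482/3


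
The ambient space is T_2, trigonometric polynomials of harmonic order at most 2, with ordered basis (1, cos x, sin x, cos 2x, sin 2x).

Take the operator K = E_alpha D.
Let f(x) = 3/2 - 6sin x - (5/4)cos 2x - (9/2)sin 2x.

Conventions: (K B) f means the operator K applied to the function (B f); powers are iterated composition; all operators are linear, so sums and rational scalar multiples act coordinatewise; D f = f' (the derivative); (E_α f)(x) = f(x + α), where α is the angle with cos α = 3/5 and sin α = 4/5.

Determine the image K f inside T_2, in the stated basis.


the result is g(x) = -(18/5)cos x + (24/5)sin x + (123/25)cos 2x + (397/50)sin 2x

D f = -6cos x - 9cos 2x + (5/2)sin 2x
E_alpha D f = -(18/5)cos x + (24/5)sin x + (123/25)cos 2x + (397/50)sin 2x


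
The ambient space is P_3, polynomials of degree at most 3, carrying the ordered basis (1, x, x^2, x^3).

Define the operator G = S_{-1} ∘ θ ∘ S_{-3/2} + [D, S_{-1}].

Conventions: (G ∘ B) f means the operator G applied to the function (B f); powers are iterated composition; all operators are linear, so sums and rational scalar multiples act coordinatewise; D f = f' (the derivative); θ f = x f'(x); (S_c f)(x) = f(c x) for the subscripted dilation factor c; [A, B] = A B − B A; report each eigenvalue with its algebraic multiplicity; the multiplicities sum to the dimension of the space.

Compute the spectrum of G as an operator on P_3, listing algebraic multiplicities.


λ = 0 (multiplicity 1), λ = 3/2 (multiplicity 1), λ = 9/2 (multiplicity 1), λ = 81/8 (multiplicity 1)

image of 1: 0
image of x: (3/2)x - 2
image of x^2: (9/2)x^2 + 4x
image of x^3: (81/8)x^3 - 6x^2
the matrix is upper triangular; its diagonal is (0, 3/2, 9/2, 81/8)
for a triangular matrix the eigenvalues are the diagonal entries, with algebraic multiplicity their repetition count


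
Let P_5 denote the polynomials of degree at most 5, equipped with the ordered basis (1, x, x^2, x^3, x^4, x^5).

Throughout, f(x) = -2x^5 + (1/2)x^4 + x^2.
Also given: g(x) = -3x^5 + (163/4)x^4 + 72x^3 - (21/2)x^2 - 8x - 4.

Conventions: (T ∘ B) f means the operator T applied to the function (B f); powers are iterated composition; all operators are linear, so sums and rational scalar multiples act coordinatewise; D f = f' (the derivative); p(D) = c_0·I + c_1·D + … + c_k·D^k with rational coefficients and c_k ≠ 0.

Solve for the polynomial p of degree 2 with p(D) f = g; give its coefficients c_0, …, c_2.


D^0 f = -2x^5 + (1/2)x^4 + x^2
D^1 f = -10x^4 + 2x^3 + 2x
D^2 f = -40x^3 + 6x^2 + 2
matching coefficients of g against c_0 f + c_1 Df + … from the top degree down determines the c_i
solution: c_0 = 3/2, c_1 = -4, c_2 = -2

c_0 = 3/2, c_1 = -4, c_2 = -2


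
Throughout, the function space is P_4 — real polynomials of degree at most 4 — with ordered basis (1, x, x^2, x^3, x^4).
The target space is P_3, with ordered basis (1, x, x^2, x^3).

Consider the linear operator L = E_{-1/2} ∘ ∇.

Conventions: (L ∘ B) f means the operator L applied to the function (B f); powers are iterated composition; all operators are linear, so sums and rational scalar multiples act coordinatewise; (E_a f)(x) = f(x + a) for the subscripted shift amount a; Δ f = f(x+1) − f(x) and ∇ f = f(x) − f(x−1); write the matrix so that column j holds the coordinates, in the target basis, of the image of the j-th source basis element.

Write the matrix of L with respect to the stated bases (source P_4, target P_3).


the matrix is [[0, 1, -2, 13/4, -5]; [0, 0, 2, -6, 13]; [0, 0, 0, 3, -12]; [0, 0, 0, 0, 4]] (rows listed top to bottom)

image of 1: 0
image of x: 1
image of x^2: 2x - 2
image of x^3: 3x^2 - 6x + 13/4
image of x^4: 4x^3 - 12x^2 + 13x - 5
each image's coordinates form column j of the matrix


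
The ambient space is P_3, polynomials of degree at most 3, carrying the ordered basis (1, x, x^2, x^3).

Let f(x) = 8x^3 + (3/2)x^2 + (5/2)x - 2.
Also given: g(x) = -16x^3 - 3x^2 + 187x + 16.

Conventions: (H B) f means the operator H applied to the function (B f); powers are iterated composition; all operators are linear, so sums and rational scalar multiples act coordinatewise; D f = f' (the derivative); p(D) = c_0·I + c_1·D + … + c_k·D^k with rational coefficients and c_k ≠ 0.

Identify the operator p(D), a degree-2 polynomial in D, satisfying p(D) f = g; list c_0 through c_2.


D^0 f = 8x^3 + (3/2)x^2 + (5/2)x - 2
D^1 f = 24x^2 + 3x + 5/2
D^2 f = 48x + 3
matching coefficients of g against c_0 f + c_1 Df + … from the top degree down determines the c_i
solution: c_0 = -2, c_1 = 0, c_2 = 4

c_0 = -2, c_1 = 0, c_2 = 4


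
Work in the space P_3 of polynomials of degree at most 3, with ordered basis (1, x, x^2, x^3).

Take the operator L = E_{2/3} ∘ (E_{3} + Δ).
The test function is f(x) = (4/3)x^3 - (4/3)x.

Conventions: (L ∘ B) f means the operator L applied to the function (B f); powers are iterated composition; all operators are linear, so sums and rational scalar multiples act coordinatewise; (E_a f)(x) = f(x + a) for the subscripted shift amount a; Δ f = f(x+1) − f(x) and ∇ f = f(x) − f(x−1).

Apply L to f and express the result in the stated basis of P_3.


E_{3} f = (4/3)x^3 + 12x^2 + (104/3)x + 32
Δ f = 4x^2 + 4x
(E_{3} + Δ) f = (4/3)x^3 + 16x^2 + (116/3)x + 32
E_{2/3} (E_{3} + Δ) f = (4/3)x^3 + (56/3)x^2 + (556/9)x + 5288/81

the image equals g(x) = (4/3)x^3 + (56/3)x^2 + (556/9)x + 5288/81


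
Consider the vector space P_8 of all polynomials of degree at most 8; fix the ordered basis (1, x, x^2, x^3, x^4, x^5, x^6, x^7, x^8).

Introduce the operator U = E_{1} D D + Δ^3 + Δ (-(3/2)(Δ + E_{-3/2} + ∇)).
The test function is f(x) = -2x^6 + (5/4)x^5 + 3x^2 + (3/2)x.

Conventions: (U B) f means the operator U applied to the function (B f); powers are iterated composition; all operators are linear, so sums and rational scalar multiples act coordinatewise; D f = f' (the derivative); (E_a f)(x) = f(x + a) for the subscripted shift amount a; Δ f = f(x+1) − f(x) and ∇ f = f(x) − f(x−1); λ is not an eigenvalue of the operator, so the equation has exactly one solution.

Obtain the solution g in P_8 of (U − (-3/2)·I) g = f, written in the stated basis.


write g with unknown coordinates in the stated basis and equate coefficients in (U − (-3/2)·I) g = f
solving from the highest basis element down gives g = -(4/3)x^6 - (43/6)x^5 - (295/6)x^4 - (2500/9)x^3 - (8371/12)x^2 - (7532/9)x + 104503/288
check: U g = 12x^5 + (295/4)x^4 + (1250/3)x^3 + (8395/8)x^2 + (7541/6)x - 104503/192
so U g − (-3/2)·g = -2x^6 + (5/4)x^5 + 3x^2 + (3/2)x = f ✓

the image equals g(x) = -(4/3)x^6 - (43/6)x^5 - (295/6)x^4 - (2500/9)x^3 - (8371/12)x^2 - (7532/9)x + 104503/288


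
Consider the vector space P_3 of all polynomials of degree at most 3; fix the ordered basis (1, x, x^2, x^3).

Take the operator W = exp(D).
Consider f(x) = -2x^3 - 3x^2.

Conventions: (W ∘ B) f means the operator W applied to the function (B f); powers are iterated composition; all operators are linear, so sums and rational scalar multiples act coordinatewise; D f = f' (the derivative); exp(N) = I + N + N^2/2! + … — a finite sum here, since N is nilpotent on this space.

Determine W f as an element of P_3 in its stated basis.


order-1 term: -6x^2 - 6x
order-2 term: -6x - 3
order-3 term: -2
the series for exp(D) f terminates at order 3
exp(D) f = -2x^3 - 9x^2 - 12x - 5

the result is g(x) = -2x^3 - 9x^2 - 12x - 5


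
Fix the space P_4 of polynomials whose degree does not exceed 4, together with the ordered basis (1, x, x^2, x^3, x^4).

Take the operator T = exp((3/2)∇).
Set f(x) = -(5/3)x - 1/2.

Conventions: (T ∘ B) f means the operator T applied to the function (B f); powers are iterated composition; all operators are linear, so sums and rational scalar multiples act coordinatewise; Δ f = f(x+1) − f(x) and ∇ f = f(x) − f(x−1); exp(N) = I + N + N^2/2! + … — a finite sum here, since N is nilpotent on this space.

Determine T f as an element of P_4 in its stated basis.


order-1 term: -5/2
the series for exp((3/2)∇) f terminates at order 1
exp((3/2)∇) f = -(5/3)x - 3

the image equals g(x) = -(5/3)x - 3


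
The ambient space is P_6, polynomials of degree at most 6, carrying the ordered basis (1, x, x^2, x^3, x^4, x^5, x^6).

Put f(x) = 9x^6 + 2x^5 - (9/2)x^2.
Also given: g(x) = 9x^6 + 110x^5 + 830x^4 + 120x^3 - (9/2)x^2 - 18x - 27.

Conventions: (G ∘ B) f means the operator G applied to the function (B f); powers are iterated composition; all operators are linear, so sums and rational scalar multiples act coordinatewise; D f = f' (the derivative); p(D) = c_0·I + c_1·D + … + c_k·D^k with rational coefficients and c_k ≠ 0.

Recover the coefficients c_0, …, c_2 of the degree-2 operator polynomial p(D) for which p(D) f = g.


c_0 = 1, c_1 = 2, c_2 = 3

D^0 f = 9x^6 + 2x^5 - (9/2)x^2
D^1 f = 54x^5 + 10x^4 - 9x
D^2 f = 270x^4 + 40x^3 - 9
matching coefficients of g against c_0 f + c_1 Df + … from the top degree down determines the c_i
solution: c_0 = 1, c_1 = 2, c_2 = 3


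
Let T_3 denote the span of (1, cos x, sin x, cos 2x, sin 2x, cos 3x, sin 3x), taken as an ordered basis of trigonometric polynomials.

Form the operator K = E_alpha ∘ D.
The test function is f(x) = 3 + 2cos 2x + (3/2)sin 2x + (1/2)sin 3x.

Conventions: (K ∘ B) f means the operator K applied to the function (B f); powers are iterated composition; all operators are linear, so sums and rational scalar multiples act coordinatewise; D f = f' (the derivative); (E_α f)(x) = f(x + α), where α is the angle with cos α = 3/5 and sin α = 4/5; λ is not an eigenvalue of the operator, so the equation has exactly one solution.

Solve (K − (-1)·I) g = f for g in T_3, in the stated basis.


write g with unknown coordinates in the stated basis and equate coefficients in (K − (-1)·I) g = f
solving from the highest basis element down gives g = 3 - (25/29)cos 2x - (125/58)sin 2x + (351/1972)cos 3x - (7/1972)sin 3x
check: K g = (83/29)cos 2x + (106/29)sin 2x - (351/1972)cos 3x + (993/1972)sin 3x
so K g − (-1)·g = 3 + 2cos 2x + (3/2)sin 2x + (1/2)sin 3x = f ✓

the image equals g(x) = 3 - (25/29)cos 2x - (125/58)sin 2x + (351/1972)cos 3x - (7/1972)sin 3x


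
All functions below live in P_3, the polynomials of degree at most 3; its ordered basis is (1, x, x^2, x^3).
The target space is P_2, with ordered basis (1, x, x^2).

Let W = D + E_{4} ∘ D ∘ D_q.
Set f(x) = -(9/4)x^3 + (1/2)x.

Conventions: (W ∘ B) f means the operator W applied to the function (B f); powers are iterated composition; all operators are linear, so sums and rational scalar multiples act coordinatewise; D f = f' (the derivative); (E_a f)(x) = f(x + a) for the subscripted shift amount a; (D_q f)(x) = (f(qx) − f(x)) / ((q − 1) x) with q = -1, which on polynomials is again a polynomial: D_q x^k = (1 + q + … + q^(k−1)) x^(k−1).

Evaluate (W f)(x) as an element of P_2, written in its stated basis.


D f = -(27/4)x^2 + 1/2
D_q f = -(9/4)x^2 + 1/2
D D_q f = -(9/2)x
E_{4} D D_q f = -(9/2)x - 18
(D + E_{4} ∘ D ∘ D_q) f = -(27/4)x^2 - (9/2)x - 35/2

g(x) = -(27/4)x^2 - (9/2)x - 35/2


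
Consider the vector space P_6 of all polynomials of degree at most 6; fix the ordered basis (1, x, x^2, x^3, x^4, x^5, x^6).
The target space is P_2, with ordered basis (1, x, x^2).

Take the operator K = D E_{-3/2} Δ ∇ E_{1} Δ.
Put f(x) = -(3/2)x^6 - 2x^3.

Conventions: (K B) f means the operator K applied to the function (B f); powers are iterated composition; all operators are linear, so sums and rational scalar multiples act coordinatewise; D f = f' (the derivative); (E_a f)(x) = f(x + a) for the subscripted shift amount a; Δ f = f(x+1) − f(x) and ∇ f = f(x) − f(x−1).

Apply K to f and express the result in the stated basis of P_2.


Δ f = -9x^5 - (45/2)x^4 - 30x^3 - (57/2)x^2 - 15x - 7/2
E_{1} Δ f = -9x^5 - (135/2)x^4 - 210x^3 - (687/2)x^2 - 297x - 217/2
∇ (E_{1} Δ) f = -45x^4 - 180x^3 - 315x^2 - 282x - 105
Δ ∇ (E_{1} Δ) f = -180x^3 - 810x^2 - 1350x - 822
E_{-3/2} (Δ ∇) (E_{1} Δ) f = -180x^3 - 135x - 12
D E_{-3/2} (Δ ∇) (E_{1} Δ) f = -540x^2 - 135

g(x) = -540x^2 - 135


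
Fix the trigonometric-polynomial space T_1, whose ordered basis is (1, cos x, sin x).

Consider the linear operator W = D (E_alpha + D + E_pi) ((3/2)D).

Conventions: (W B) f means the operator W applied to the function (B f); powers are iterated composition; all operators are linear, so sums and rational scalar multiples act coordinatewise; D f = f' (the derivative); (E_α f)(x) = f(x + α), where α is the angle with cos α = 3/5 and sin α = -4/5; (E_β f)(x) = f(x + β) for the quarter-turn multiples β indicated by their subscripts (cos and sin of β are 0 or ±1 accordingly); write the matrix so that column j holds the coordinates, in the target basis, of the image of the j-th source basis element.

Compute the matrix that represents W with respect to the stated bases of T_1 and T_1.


image of 1: 0
image of cos x: (3/5)cos x + (3/10)sin x
image of sin x: -(3/10)cos x + (3/5)sin x
each image's coordinates form column j of the matrix

the matrix is [[0, 0, 0]; [0, 3/5, -3/10]; [0, 3/10, 3/5]] (rows listed top to bottom)


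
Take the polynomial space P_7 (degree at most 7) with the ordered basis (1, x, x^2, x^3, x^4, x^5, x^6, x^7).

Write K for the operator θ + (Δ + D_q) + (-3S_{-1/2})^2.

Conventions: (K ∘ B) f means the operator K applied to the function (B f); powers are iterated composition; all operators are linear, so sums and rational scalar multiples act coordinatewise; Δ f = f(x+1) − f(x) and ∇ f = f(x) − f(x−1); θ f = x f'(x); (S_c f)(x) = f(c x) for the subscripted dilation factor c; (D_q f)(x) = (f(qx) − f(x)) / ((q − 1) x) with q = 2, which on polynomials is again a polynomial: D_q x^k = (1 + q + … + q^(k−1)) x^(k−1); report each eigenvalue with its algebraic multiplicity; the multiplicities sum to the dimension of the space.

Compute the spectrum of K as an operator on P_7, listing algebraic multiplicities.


image of 1: 9
image of x: (13/4)x + 2
image of x^2: (41/16)x^2 + 5x + 1
image of x^3: (201/64)x^3 + 10x^2 + 3x + 1
image of x^4: (1033/256)x^4 + 19x^3 + 6x^2 + 4x + 1
image of x^5: (5129/1024)x^5 + 36x^4 + 10x^3 + 10x^2 + 5x + 1
image of x^6: (24585/4096)x^6 + 69x^5 + 15x^4 + 20x^3 + 15x^2 + 6x + 1
image of x^7: (114697/16384)x^7 + 134x^6 + 21x^5 + 35x^4 + 35x^3 + 21x^2 + 7x + 1
the matrix is upper triangular; its diagonal is (9, 13/4, 41/16, 201/64, 1033/256, 5129/1024, 24585/4096, 114697/16384)
for a triangular matrix the eigenvalues are the diagonal entries, with algebraic multiplicity their repetition count

λ = 41/16 (multiplicity 1), λ = 201/64 (multiplicity 1), λ = 13/4 (multiplicity 1), λ = 1033/256 (multiplicity 1), λ = 5129/1024 (multiplicity 1), λ = 24585/4096 (multiplicity 1), λ = 114697/16384 (multiplicity 1), λ = 9 (multiplicity 1)
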